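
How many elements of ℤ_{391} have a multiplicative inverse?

352

Prime factorization: 391 = 17 × 23.
φ(17) = 17 − 1 = 16.
φ(23) = 23 − 1 = 22.
Since φ is multiplicative, φ(391) = 16 · 22 = 352.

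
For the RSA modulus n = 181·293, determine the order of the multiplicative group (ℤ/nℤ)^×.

52560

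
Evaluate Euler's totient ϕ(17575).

12960

Factor 17575: 17575 = 5^2 · 19 · 37.
φ(17575) = 17575 · (1 − 1/5) · (1 − 1/19) · (1 − 1/37)
       = 17575 · 2592/3515 = 12960.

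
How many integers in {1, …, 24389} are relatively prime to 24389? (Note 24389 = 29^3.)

φ(24389) = 24389 · (1 − 1/29)
       = 24389 · 28/29 = 23548.

23548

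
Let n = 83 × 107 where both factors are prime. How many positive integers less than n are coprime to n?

φ(n) = (p − 1)(q − 1) = (83−1)(107−1) = 82·106 = 8692.

8692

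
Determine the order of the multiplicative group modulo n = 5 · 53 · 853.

φ(5) = 5 − 1 = 4.
φ(53) = 53 − 1 = 52.
φ(853) = 853 − 1 = 852.
Multiply: 4 · 52 · 852 = 177216.

177216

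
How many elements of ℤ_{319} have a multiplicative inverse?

280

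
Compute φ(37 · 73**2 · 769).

145317888

φ(151626037) = 151626037 · (1 − 1/37) · (1 − 1/73) · (1 − 1/769)
       = 151626037 · 1990656/2077069 = 145317888.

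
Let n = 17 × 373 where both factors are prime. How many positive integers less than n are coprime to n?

For distinct primes, φ(pq) = (p−1)(q−1) = 16 × 372 = 5952.

5952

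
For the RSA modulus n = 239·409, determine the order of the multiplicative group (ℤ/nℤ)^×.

φ(n) = (p − 1)(q − 1) = (239−1)(409−1) = 238·408 = 97104.

97104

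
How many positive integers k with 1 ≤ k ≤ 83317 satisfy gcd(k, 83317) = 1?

69888

Prime factorization: 83317 = 13**2 · 17 · 29.
φ(83317) = 83317 · (1 − 1/13) · (1 − 1/17) · (1 − 1/29)
       = 83317 · 5376/6409 = 69888.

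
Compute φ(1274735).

776160

Prime factorization: 1274735 = 5 × 7^2 × 11^2 × 43.
φ(5) = 5 − 1 = 4.
φ(7^2) = 7^2 − 7^1 = 49 − 7 = 42.
φ(11^2) = 11^1·(11−1) = 11·10 = 110.
φ(43) = 43 − 1 = 42.
φ(1274735) = 4 × 42 × 110 × 42 = 776160.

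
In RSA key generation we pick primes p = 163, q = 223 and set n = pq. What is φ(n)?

φ(pq) = (p−1)(q−1) = 162 · 222 = 35964.

35964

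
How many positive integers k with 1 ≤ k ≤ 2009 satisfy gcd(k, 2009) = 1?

1680

Factor 2009: 2009 = 7**2 * 41.
φ(7^2) = 7^1·(7−1) = 7·6 = 42.
φ(41) = 41 − 1 = 40.
φ(2009) = 42 × 40 = 1680.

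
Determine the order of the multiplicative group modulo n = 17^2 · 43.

φ(12427) = 12427 · (1 − 1/17) · (1 − 1/43)
       = 12427 · 672/731 = 11424.

11424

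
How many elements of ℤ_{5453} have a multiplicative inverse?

4320

5453 = 7 · 19 · 41.
φ(7) = 7 − 1 = 6.
φ(19) = 19 − 1 = 18.
φ(41) = 41 − 1 = 40.
φ(5453) = 6 × 18 × 40 = 4320.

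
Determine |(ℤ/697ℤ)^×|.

640

First factor: 697 = 17 · 41.
φ(17) = 17 − 1 = 16.
φ(41) = 41 − 1 = 40.
Multiply: 16 · 40 = 640.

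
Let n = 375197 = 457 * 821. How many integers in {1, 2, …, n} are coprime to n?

373920

φ(375197) = 375197 · (1 − 1/457) · (1 − 1/821)
       = 375197 · 373920/375197 = 373920.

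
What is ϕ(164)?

80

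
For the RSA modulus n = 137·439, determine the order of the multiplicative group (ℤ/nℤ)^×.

59568

For distinct primes, φ(pq) = (p−1)(q−1) = 136 × 438 = 59568.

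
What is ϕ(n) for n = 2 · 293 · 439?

φ(2) = 2 − 1 = 1.
φ(293) = 293 − 1 = 292.
φ(439) = 439 − 1 = 438.
Multiply: 1 · 292 · 438 = 127896.

127896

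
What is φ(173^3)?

5147788

φ(173^3) = 173^3 − 173^2 = 5177717 − 29929 = 5147788.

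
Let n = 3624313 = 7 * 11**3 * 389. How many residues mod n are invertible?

φ(3624313) = 3624313 · (1 − 1/7) · (1 − 1/11) · (1 − 1/389)
       = 3624313 · 23280/29953 = 2816880.

2816880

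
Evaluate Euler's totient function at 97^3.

903264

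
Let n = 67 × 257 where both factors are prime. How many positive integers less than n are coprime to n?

φ(17219) = 17219 · (1 − 1/67) · (1 − 1/257)
       = 17219 · 16896/17219 = 16896.

16896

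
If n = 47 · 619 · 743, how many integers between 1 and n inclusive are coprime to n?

21093576

φ(21616099) = 21616099 · (1 − 1/47) · (1 − 1/619) · (1 − 1/743)
       = 21616099 · 21093576/21616099 = 21093576.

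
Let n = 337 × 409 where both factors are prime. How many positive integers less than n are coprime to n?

For distinct primes, φ(pq) = (p−1)(q−1) = 336 × 408 = 137088.

137088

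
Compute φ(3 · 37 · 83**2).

φ(3) = 3 − 1 = 2.
φ(37) = 37 − 1 = 36.
φ(83^2) = 83^2 − 83^1 = 6889 − 83 = 6806.
φ(764679) = 2 × 36 × 6806 = 490032.

490032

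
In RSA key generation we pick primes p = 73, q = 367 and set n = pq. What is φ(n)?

26352

φ(n) = (p − 1)(q − 1) = (73−1)(367−1) = 72·366 = 26352.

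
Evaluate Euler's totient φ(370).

Prime factorization: 370 = 2 · 5 · 37.
φ(2) = 2 − 1 = 1.
φ(5) = 5 − 1 = 4.
φ(37) = 37 − 1 = 36.
Since φ is multiplicative, φ(370) = 1 · 4 · 36 = 144.

144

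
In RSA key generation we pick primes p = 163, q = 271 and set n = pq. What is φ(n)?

φ(44173) = 44173 · (1 − 1/163) · (1 − 1/271)
       = 44173 · 43740/44173 = 43740.

43740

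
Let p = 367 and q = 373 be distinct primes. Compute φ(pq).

136152

φ(136891) = 136891 · (1 − 1/367) · (1 − 1/373)
       = 136891 · 136152/136891 = 136152.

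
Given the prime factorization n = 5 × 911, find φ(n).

3640

φ(5) = 5 − 1 = 4.
φ(911) = 911 − 1 = 910.
Since φ is multiplicative, φ(4555) = 4 · 910 = 3640.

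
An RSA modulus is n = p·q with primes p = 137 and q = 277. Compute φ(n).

37536

φ(pq) = (p−1)(q−1) = 136 · 276 = 37536.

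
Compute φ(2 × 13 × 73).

φ(2) = 2 − 1 = 1.
φ(13) = 13 − 1 = 12.
φ(73) = 73 − 1 = 72.
φ(1898) = 1 × 12 × 72 = 864.

864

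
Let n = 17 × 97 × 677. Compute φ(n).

1038336

φ(17) = 17 − 1 = 16.
φ(97) = 97 − 1 = 96.
φ(677) = 677 − 1 = 676.
Since φ is multiplicative, φ(1116373) = 16 · 96 · 676 = 1038336.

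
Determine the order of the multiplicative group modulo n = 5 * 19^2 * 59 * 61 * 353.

1675745280

φ(2293156835) = 2293156835 · (1 − 1/5) · (1 − 1/19) · (1 − 1/59) · (1 − 1/61) · (1 − 1/353)
       = 2293156835 · 88197120/120692465 = 1675745280.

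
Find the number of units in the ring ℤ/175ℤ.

175 = 5**2 · 7.
φ(175) = 175 · (1 − 1/5) · (1 − 1/7)
       = 175 · 24/35 = 120.

120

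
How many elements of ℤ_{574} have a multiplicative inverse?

Prime factorization: 574 = 2 · 7 · 41.
φ(574) = 574 · (1 − 1/2) · (1 − 1/7) · (1 − 1/41)
       = 574 · 240/574 = 240.

240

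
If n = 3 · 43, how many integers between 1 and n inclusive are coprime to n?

φ(3) = 3 − 1 = 2.
φ(43) = 43 − 1 = 42.
φ(129) = 2 × 42 = 84.

84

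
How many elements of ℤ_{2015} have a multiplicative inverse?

1440

Prime factorization: 2015 = 5 * 13 * 31.
φ(2015) = 2015 · (1 − 1/5) · (1 − 1/13) · (1 − 1/31)
       = 2015 · 1440/2015 = 1440.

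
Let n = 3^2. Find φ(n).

φ(3^2) = 3^1·(3−1) = 3·2 = 6.

6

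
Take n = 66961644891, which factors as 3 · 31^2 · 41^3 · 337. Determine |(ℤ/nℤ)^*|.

φ(3) = 3 − 1 = 2.
φ(31^2) = 31^1·(31−1) = 31·30 = 930.
φ(41^3) = 41^3 − 41^2 = 68921 − 1681 = 67240.
φ(337) = 337 − 1 = 336.
φ(66961644891) = 2 × 930 × 67240 × 336 = 42022310400.

42022310400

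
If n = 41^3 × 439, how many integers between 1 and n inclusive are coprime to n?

29451120

φ(41^3) = 41^2·(41−1) = 1681·40 = 67240.
φ(439) = 439 − 1 = 438.
φ(30256319) = 67240 × 438 = 29451120.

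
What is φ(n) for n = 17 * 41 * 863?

551680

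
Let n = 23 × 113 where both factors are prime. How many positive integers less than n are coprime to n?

2464

φ(pq) = (p−1)(q−1) = 22 · 112 = 2464.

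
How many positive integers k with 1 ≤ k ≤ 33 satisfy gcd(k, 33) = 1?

20

33 = 3 · 11.
φ(33) = 33 · (1 − 1/3) · (1 − 1/11)
       = 33 · 20/33 = 20.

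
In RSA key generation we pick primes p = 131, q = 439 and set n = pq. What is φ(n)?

φ(131) = 131 − 1 = 130.
φ(439) = 439 − 1 = 438.
Multiply: 130 · 438 = 56940.

56940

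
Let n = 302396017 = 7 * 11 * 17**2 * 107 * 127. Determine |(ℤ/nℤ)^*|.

φ(7) = 7 − 1 = 6.
φ(11) = 11 − 1 = 10.
φ(17^2) = 17^2 − 17^1 = 289 − 17 = 272.
φ(107) = 107 − 1 = 106.
φ(127) = 127 − 1 = 126.
Since φ is multiplicative, φ(302396017) = 6 · 10 · 272 · 106 · 126 = 217969920.

217969920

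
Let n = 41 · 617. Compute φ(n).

24640

φ(25297) = 25297 · (1 − 1/41) · (1 − 1/617)
       = 25297 · 24640/25297 = 24640.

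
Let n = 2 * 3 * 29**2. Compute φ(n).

φ(2) = 2 − 1 = 1.
φ(3) = 3 − 1 = 2.
φ(29^2) = 29^1·(29−1) = 29·28 = 812.
Since φ is multiplicative, φ(5046) = 1 · 2 · 812 = 1624.

1624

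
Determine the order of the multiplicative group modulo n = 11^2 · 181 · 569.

φ(12461669) = 12461669 · (1 − 1/11) · (1 − 1/181) · (1 − 1/569)
       = 12461669 · 1022400/1132879 = 11246400.

11246400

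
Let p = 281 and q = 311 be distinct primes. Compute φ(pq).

86800

φ(87391) = 87391 · (1 − 1/281) · (1 − 1/311)
       = 87391 · 86800/87391 = 86800.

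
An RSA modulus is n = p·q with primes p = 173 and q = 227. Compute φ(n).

38872

φ(39271) = 39271 · (1 − 1/173) · (1 − 1/227)
       = 39271 · 38872/39271 = 38872.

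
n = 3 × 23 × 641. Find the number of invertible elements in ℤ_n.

28160

φ(44229) = 44229 · (1 − 1/3) · (1 − 1/23) · (1 − 1/641)
       = 44229 · 28160/44229 = 28160.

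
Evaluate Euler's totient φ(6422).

2808

First factor: 6422 = 2 · 13**2 · 19.
φ(2) = 2 − 1 = 1.
φ(13^2) = 13^1·(13−1) = 13·12 = 156.
φ(19) = 19 − 1 = 18.
Since φ is multiplicative, φ(6422) = 1 · 156 · 18 = 2808.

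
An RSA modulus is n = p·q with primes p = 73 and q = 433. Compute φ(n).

31104

For distinct primes, φ(pq) = (p−1)(q−1) = 72 × 432 = 31104.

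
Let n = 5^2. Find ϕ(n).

20

φ(5^2) = 5^2 − 5^1 = 25 − 5 = 20.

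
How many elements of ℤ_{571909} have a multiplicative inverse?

Prime factorization: 571909 = 13 * 29 * 37 * 41.
φ(571909) = 571909 · (1 − 1/13) · (1 − 1/29) · (1 − 1/37) · (1 − 1/41)
       = 571909 · 483840/571909 = 483840.

483840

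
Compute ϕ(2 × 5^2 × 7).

120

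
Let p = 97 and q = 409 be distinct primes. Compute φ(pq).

φ(n) = (p − 1)(q − 1) = (97−1)(409−1) = 96·408 = 39168.

39168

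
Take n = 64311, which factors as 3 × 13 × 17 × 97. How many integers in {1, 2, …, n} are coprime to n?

φ(64311) = 64311 · (1 − 1/3) · (1 − 1/13) · (1 − 1/17) · (1 − 1/97)
       = 64311 · 36864/64311 = 36864.

36864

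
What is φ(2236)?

1008

First factor: 2236 = 2^2 · 13 · 43.
φ(2^2) = 2^1·(2−1) = 2·1 = 2.
φ(13) = 13 − 1 = 12.
φ(43) = 43 − 1 = 42.
φ(2236) = 2 × 12 × 42 = 1008.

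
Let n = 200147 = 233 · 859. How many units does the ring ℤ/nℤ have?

199056

φ(200147) = 200147 · (1 − 1/233) · (1 − 1/859)
       = 200147 · 199056/200147 = 199056.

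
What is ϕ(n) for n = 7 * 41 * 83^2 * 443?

721980480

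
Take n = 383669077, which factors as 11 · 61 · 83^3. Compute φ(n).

φ(11) = 11 − 1 = 10.
φ(61) = 61 − 1 = 60.
φ(83^3) = 83^2·(83−1) = 6889·82 = 564898.
Multiply: 10 · 60 · 564898 = 338938800.

338938800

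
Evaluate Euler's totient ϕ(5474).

2112

5474 = 2 * 7 * 17 * 23.
φ(2) = 2 − 1 = 1.
φ(7) = 7 − 1 = 6.
φ(17) = 17 − 1 = 16.
φ(23) = 23 − 1 = 22.
Since φ is multiplicative, φ(5474) = 1 · 6 · 16 · 22 = 2112.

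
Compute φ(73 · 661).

47520

φ(48253) = 48253 · (1 − 1/73) · (1 − 1/661)
       = 48253 · 47520/48253 = 47520.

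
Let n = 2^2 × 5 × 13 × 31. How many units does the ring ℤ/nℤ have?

2880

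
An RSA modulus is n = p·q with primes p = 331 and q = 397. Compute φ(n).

For distinct primes, φ(pq) = (p−1)(q−1) = 330 × 396 = 130680.

130680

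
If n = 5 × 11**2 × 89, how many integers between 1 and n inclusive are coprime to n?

38720

φ(5) = 5 − 1 = 4.
φ(11^2) = 11^1·(11−1) = 11·10 = 110.
φ(89) = 89 − 1 = 88.
φ(53845) = 4 × 110 × 88 = 38720.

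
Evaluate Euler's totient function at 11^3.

φ(11^3) = 11^2·(11−1) = 121·10 = 1210.

1210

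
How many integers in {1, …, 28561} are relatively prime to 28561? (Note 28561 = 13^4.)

φ(13^4) = 13^4 − 13^3 = 28561 − 2197 = 26364.

26364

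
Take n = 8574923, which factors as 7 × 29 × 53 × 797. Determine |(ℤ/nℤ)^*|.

φ(7) = 7 − 1 = 6.
φ(29) = 29 − 1 = 28.
φ(53) = 53 − 1 = 52.
φ(797) = 797 − 1 = 796.
Since φ is multiplicative, φ(8574923) = 6 · 28 · 52 · 796 = 6953856.

6953856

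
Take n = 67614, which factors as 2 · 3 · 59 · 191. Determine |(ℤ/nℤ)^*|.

22040

φ(2) = 2 − 1 = 1.
φ(3) = 3 − 1 = 2.
φ(59) = 59 − 1 = 58.
φ(191) = 191 − 1 = 190.
Multiply: 1 · 2 · 58 · 190 = 22040.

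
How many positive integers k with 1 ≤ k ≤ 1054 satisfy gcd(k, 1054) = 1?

480

1054 = 2 * 17 * 31.
φ(2) = 2 − 1 = 1.
φ(17) = 17 − 1 = 16.
φ(31) = 31 − 1 = 30.
φ(1054) = 1 × 16 × 30 = 480.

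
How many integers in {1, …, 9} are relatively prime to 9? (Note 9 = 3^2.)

6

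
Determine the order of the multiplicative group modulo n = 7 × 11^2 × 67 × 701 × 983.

φ(39104771167) = 39104771167 · (1 − 1/7) · (1 − 1/11) · (1 − 1/67) · (1 − 1/701) · (1 − 1/983)
       = 39104771167 · 2722104000/3554979197 = 29943144000.

29943144000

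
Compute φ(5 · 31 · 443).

φ(5) = 5 − 1 = 4.
φ(31) = 31 − 1 = 30.
φ(443) = 443 − 1 = 442.
Multiply: 4 · 30 · 442 = 53040.

53040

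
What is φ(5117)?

First factor: 5117 = 7 * 17 * 43.
φ(7) = 7 − 1 = 6.
φ(17) = 17 − 1 = 16.
φ(43) = 43 − 1 = 42.
Multiply: 6 · 16 · 42 = 4032.

4032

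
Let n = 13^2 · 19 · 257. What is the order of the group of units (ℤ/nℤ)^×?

φ(13^2) = 13^2 − 13^1 = 169 − 13 = 156.
φ(19) = 19 − 1 = 18.
φ(257) = 257 − 1 = 256.
Since φ is multiplicative, φ(825227) = 156 · 18 · 256 = 718848.

718848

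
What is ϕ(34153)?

First factor: 34153 = 7^2 × 17 × 41.
φ(7^2) = 7^2 − 7^1 = 49 − 7 = 42.
φ(17) = 17 − 1 = 16.
φ(41) = 41 − 1 = 40.
Multiply: 42 · 16 · 40 = 26880.

26880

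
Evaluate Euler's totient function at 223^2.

49506

φ(223^2) = 223^2 − 223^1 = 49729 − 223 = 49506.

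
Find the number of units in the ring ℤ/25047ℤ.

14520

25047 = 3^2 · 11^2 · 23.
φ(3^2) = 3^2 − 3^1 = 9 − 3 = 6.
φ(11^2) = 11^2 − 11^1 = 121 − 11 = 110.
φ(23) = 23 − 1 = 22.
Since φ is multiplicative, φ(25047) = 6 · 110 · 22 = 14520.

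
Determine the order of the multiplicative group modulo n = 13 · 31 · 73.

25920

φ(13) = 13 − 1 = 12.
φ(31) = 31 − 1 = 30.
φ(73) = 73 − 1 = 72.
Since φ is multiplicative, φ(29419) = 12 · 30 · 72 = 25920.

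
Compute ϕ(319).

Factor 319: 319 = 11 × 29.
φ(11) = 11 − 1 = 10.
φ(29) = 29 − 1 = 28.
φ(319) = 10 × 28 = 280.

280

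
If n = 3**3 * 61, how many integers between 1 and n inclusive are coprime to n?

φ(1647) = 1647 · (1 − 1/3) · (1 − 1/61)
       = 1647 · 120/183 = 1080.

1080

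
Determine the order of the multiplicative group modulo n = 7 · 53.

φ(7) = 7 − 1 = 6.
φ(53) = 53 − 1 = 52.
φ(371) = 6 × 52 = 312.

312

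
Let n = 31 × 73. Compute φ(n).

2160

φ(31) = 31 − 1 = 30.
φ(73) = 73 − 1 = 72.
φ(2263) = 30 × 72 = 2160.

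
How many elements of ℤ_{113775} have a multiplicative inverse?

Factor 113775: 113775 = 3 · 5^2 · 37 · 41.
φ(113775) = 113775 · (1 − 1/3) · (1 − 1/5) · (1 − 1/37) · (1 − 1/41)
       = 113775 · 11520/22755 = 57600.

57600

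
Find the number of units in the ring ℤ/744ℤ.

240

744 = 2**3 · 3 · 31.
φ(2^3) = 2^3 − 2^2 = 8 − 4 = 4.
φ(3) = 3 − 1 = 2.
φ(31) = 31 − 1 = 30.
Since φ is multiplicative, φ(744) = 4 · 2 · 30 = 240.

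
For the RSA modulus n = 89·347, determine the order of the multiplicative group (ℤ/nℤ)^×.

φ(89) = 89 − 1 = 88.
φ(347) = 347 − 1 = 346.
Multiply: 88 · 346 = 30448.

30448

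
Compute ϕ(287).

First factor: 287 = 7 · 41.
φ(287) = 287 · (1 − 1/7) · (1 − 1/41)
       = 287 · 240/287 = 240.

240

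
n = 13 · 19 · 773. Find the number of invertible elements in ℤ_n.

166752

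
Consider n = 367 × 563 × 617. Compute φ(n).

126706272

φ(367) = 367 − 1 = 366.
φ(563) = 563 − 1 = 562.
φ(617) = 617 − 1 = 616.
Multiply: 366 · 562 · 616 = 126706272.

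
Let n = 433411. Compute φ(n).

Factor 433411: 433411 = 11 · 31^2 · 41.
φ(11) = 11 − 1 = 10.
φ(31^2) = 31^2 − 31^1 = 961 − 31 = 930.
φ(41) = 41 − 1 = 40.
Since φ is multiplicative, φ(433411) = 10 · 930 · 40 = 372000.

372000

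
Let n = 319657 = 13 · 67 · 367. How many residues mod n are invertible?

φ(13) = 13 − 1 = 12.
φ(67) = 67 − 1 = 66.
φ(367) = 367 − 1 = 366.
Since φ is multiplicative, φ(319657) = 12 · 66 · 366 = 289872.

289872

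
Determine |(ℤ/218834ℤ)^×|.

82320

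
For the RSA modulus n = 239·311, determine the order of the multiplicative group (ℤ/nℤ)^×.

73780

φ(239) = 239 − 1 = 238.
φ(311) = 311 − 1 = 310.
φ(74329) = 238 × 310 = 73780.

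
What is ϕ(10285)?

7040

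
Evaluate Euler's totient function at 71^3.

352870

φ(357911) = 357911 · (1 − 1/71)
       = 357911 · 70/71 = 352870.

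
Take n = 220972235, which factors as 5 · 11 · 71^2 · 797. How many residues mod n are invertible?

158244800

φ(220972235) = 220972235 · (1 − 1/5) · (1 − 1/11) · (1 − 1/71) · (1 − 1/797)
       = 220972235 · 2228800/3112285 = 158244800.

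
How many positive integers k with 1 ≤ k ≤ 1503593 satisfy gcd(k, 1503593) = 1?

1123200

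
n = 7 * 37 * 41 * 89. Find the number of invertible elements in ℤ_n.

760320

φ(945091) = 945091 · (1 − 1/7) · (1 − 1/37) · (1 − 1/41) · (1 − 1/89)
       = 945091 · 760320/945091 = 760320.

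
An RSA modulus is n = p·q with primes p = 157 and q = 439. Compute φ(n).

φ(157) = 157 − 1 = 156.
φ(439) = 439 − 1 = 438.
φ(68923) = 156 × 438 = 68328.

68328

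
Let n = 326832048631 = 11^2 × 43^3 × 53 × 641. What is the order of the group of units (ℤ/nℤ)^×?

φ(326832048631) = 326832048631 · (1 − 1/11) · (1 − 1/43) · (1 − 1/53) · (1 − 1/641)
       = 326832048631 · 13977600/16069229 = 284290406400.

284290406400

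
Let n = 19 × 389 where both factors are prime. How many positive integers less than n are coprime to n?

For distinct primes, φ(pq) = (p−1)(q−1) = 18 × 388 = 6984.

6984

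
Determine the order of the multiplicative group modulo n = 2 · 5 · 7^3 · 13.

φ(2) = 2 − 1 = 1.
φ(5) = 5 − 1 = 4.
φ(7^3) = 7^3 − 7^2 = 343 − 49 = 294.
φ(13) = 13 − 1 = 12.
Since φ is multiplicative, φ(44590) = 1 · 4 · 294 · 12 = 14112.

14112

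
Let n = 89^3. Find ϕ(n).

φ(704969) = 704969 · (1 − 1/89)
       = 704969 · 88/89 = 697048.

697048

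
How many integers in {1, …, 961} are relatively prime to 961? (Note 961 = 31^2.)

φ(961) = 961 · (1 − 1/31)
       = 961 · 30/31 = 930.

930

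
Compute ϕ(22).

10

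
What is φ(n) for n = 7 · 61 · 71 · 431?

φ(13066627) = 13066627 · (1 − 1/7) · (1 − 1/61) · (1 − 1/71) · (1 − 1/431)
       = 13066627 · 10836000/13066627 = 10836000.

10836000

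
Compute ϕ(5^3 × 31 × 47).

φ(5^3) = 5^3 − 5^2 = 125 − 25 = 100.
φ(31) = 31 − 1 = 30.
φ(47) = 47 − 1 = 46.
φ(182125) = 100 × 30 × 46 = 138000.

138000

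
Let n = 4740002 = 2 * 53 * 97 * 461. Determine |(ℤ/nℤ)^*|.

2296320

φ(2) = 2 − 1 = 1.
φ(53) = 53 − 1 = 52.
φ(97) = 97 − 1 = 96.
φ(461) = 461 − 1 = 460.
Multiply: 1 · 52 · 96 · 460 = 2296320.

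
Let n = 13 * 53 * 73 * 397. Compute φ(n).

φ(13) = 13 − 1 = 12.
φ(53) = 53 − 1 = 52.
φ(73) = 73 − 1 = 72.
φ(397) = 397 − 1 = 396.
φ(19967909) = 12 × 52 × 72 × 396 = 17791488.

17791488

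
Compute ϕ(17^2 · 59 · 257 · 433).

1744699392

φ(1897452331) = 1897452331 · (1 − 1/17) · (1 − 1/59) · (1 − 1/257) · (1 − 1/433)
       = 1897452331 · 102629376/111614843 = 1744699392.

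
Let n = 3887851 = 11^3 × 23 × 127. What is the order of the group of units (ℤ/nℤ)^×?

φ(11^3) = 11^2·(11−1) = 121·10 = 1210.
φ(23) = 23 − 1 = 22.
φ(127) = 127 − 1 = 126.
Since φ is multiplicative, φ(3887851) = 1210 · 22 · 126 = 3354120.

3354120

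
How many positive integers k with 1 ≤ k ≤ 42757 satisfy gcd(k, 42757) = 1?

First factor: 42757 = 11 × 13^2 × 23.
φ(11) = 11 − 1 = 10.
φ(13^2) = 13^2 − 13^1 = 169 − 13 = 156.
φ(23) = 23 − 1 = 22.
φ(42757) = 10 × 156 × 22 = 34320.

34320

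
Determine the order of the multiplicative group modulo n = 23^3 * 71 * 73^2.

4281852960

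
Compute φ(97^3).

903264

φ(97^3) = 97^3 − 97^2 = 912673 − 9409 = 903264.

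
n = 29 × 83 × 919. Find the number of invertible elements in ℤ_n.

φ(2212033) = 2212033 · (1 − 1/29) · (1 − 1/83) · (1 − 1/919)
       = 2212033 · 2107728/2212033 = 2107728.

2107728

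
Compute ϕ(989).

924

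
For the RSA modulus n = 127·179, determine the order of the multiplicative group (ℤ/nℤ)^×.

φ(127) = 127 − 1 = 126.
φ(179) = 179 − 1 = 178.
Since φ is multiplicative, φ(22733) = 126 · 178 = 22428.

22428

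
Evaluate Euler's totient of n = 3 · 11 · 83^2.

φ(227337) = 227337 · (1 − 1/3) · (1 − 1/11) · (1 − 1/83)
       = 227337 · 1640/2739 = 136120.

136120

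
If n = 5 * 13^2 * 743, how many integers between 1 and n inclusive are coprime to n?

φ(627835) = 627835 · (1 − 1/5) · (1 − 1/13) · (1 − 1/743)
       = 627835 · 35616/48295 = 463008.

463008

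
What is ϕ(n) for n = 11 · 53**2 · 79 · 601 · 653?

φ(957986014513) = 957986014513 · (1 − 1/11) · (1 − 1/53) · (1 − 1/79) · (1 − 1/601) · (1 − 1/653)
       = 957986014513 · 15867072000/18075207821 = 840954816000.

840954816000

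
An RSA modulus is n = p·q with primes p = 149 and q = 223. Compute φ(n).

φ(33227) = 33227 · (1 − 1/149) · (1 − 1/223)
       = 33227 · 32856/33227 = 32856.

32856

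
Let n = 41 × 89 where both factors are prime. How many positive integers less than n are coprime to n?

φ(n) = (p − 1)(q − 1) = (41−1)(89−1) = 40·88 = 3520.

3520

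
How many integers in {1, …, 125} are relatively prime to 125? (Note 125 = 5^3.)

φ(125) = 125 · (1 − 1/5)
       = 125 · 4/5 = 100.

100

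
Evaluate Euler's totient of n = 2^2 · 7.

φ(2^2) = 2^2 − 2^1 = 4 − 2 = 2.
φ(7) = 7 − 1 = 6.
Multiply: 2 · 6 = 12.

12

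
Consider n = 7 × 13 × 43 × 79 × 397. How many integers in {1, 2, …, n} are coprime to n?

93405312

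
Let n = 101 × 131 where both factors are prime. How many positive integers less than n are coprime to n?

13000

φ(13231) = 13231 · (1 − 1/101) · (1 − 1/131)
       = 13231 · 13000/13231 = 13000.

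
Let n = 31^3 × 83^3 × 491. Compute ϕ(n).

φ(8363746299847) = 8363746299847 · (1 − 1/31) · (1 − 1/83) · (1 − 1/491)
       = 8363746299847 · 1205400/1263343 = 7980144576600.

7980144576600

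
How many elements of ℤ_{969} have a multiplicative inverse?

Factor 969: 969 = 3 * 17 * 19.
φ(3) = 3 − 1 = 2.
φ(17) = 17 − 1 = 16.
φ(19) = 19 − 1 = 18.
φ(969) = 2 × 16 × 18 = 576.

576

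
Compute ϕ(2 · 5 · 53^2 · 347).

φ(9747230) = 9747230 · (1 − 1/2) · (1 − 1/5) · (1 − 1/53) · (1 − 1/347)
       = 9747230 · 71968/183910 = 3814304.

3814304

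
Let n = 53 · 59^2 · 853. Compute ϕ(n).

151608288

φ(157372529) = 157372529 · (1 − 1/53) · (1 − 1/59) · (1 − 1/853)
       = 157372529 · 2569632/2667331 = 151608288.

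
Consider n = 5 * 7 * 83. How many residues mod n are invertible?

φ(2905) = 2905 · (1 − 1/5) · (1 − 1/7) · (1 − 1/83)
       = 2905 · 1968/2905 = 1968.

1968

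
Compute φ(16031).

Prime factorization: 16031 = 17 · 23 · 41.
φ(16031) = 16031 · (1 − 1/17) · (1 − 1/23) · (1 − 1/41)
       = 16031 · 14080/16031 = 14080.

14080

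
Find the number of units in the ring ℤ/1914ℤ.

First factor: 1914 = 2 * 3 * 11 * 29.
φ(2) = 2 − 1 = 1.
φ(3) = 3 − 1 = 2.
φ(11) = 11 − 1 = 10.
φ(29) = 29 − 1 = 28.
Since φ is multiplicative, φ(1914) = 1 · 2 · 10 · 28 = 560.

560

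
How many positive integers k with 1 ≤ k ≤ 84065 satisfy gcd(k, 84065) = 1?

59136

84065 = 5 * 17 * 23 * 43.
φ(84065) = 84065 · (1 − 1/5) · (1 − 1/17) · (1 − 1/23) · (1 − 1/43)
       = 84065 · 59136/84065 = 59136.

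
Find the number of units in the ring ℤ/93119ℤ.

78624

First factor: 93119 = 13**2 · 19 · 29.
φ(13^2) = 13^1·(13−1) = 13·12 = 156.
φ(19) = 19 − 1 = 18.
φ(29) = 29 − 1 = 28.
φ(93119) = 156 × 18 × 28 = 78624.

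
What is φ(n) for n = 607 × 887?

φ(607) = 607 − 1 = 606.
φ(887) = 887 − 1 = 886.
Multiply: 606 · 886 = 536916.

536916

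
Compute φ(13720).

4704

Factor 13720: 13720 = 2^3 · 5 · 7^3.
φ(2^3) = 2^2·(2−1) = 4·1 = 4.
φ(5) = 5 − 1 = 4.
φ(7^3) = 7^3 − 7^2 = 343 − 49 = 294.
Multiply: 4 · 4 · 294 = 4704.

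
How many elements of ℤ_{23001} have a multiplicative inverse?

Factor 23001: 23001 = 3 · 11 · 17 · 41.
φ(23001) = 23001 · (1 − 1/3) · (1 − 1/11) · (1 − 1/17) · (1 − 1/41)
       = 23001 · 12800/23001 = 12800.

12800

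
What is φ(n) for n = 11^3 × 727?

φ(967637) = 967637 · (1 − 1/11) · (1 − 1/727)
       = 967637 · 7260/7997 = 878460.

878460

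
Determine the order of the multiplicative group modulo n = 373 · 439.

φ(373) = 373 − 1 = 372.
φ(439) = 439 − 1 = 438.
Since φ is multiplicative, φ(163747) = 372 · 438 = 162936.

162936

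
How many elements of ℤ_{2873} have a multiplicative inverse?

2496

Prime factorization: 2873 = 13^2 × 17.
φ(13^2) = 13^1·(13−1) = 13·12 = 156.
φ(17) = 17 − 1 = 16.
Multiply: 156 · 16 = 2496.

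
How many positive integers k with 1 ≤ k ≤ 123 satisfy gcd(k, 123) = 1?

80

First factor: 123 = 3 · 41.
φ(123) = 123 · (1 − 1/3) · (1 − 1/41)
       = 123 · 80/123 = 80.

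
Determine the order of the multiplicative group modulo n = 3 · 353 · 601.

φ(3) = 3 − 1 = 2.
φ(353) = 353 − 1 = 352.
φ(601) = 601 − 1 = 600.
Since φ is multiplicative, φ(636459) = 2 · 352 · 600 = 422400.

422400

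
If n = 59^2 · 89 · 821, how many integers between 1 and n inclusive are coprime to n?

246931520

φ(254353189) = 254353189 · (1 − 1/59) · (1 − 1/89) · (1 − 1/821)
       = 254353189 · 4185280/4311071 = 246931520.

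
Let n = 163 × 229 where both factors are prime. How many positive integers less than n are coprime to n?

36936

φ(n) = (p − 1)(q − 1) = (163−1)(229−1) = 162·228 = 36936.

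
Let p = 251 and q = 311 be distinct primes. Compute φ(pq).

For distinct primes, φ(pq) = (p−1)(q−1) = 250 × 310 = 77500.

77500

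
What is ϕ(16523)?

14400

Prime factorization: 16523 = 13 × 31 × 41.
φ(16523) = 16523 · (1 − 1/13) · (1 − 1/31) · (1 − 1/41)
       = 16523 · 14400/16523 = 14400.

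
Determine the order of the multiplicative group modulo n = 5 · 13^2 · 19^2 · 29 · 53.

φ(5) = 5 − 1 = 4.
φ(13^2) = 13^2 − 13^1 = 169 − 13 = 156.
φ(19^2) = 19^2 − 19^1 = 361 − 19 = 342.
φ(29) = 29 − 1 = 28.
φ(53) = 53 − 1 = 52.
φ(468854165) = 4 × 156 × 342 × 28 × 52 = 310722048.

310722048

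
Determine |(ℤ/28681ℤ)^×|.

25872

28681 = 23 × 29 × 43.
φ(28681) = 28681 · (1 − 1/23) · (1 − 1/29) · (1 − 1/43)
       = 28681 · 25872/28681 = 25872.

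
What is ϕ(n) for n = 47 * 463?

21252

φ(21761) = 21761 · (1 − 1/47) · (1 − 1/463)
       = 21761 · 21252/21761 = 21252.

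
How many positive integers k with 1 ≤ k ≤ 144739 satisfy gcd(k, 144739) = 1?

110880

144739 = 7 · 23 · 29 · 31.
φ(144739) = 144739 · (1 − 1/7) · (1 − 1/23) · (1 − 1/29) · (1 − 1/31)
       = 144739 · 110880/144739 = 110880.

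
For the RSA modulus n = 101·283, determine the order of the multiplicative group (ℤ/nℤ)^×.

For distinct primes, φ(pq) = (p−1)(q−1) = 100 × 282 = 28200.

28200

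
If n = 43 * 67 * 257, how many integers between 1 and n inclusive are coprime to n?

φ(43) = 43 − 1 = 42.
φ(67) = 67 − 1 = 66.
φ(257) = 257 − 1 = 256.
Since φ is multiplicative, φ(740417) = 42 · 66 · 256 = 709632.

709632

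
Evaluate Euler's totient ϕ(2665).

1920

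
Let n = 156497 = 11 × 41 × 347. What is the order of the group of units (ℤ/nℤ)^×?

φ(156497) = 156497 · (1 − 1/11) · (1 − 1/41) · (1 − 1/347)
       = 156497 · 138400/156497 = 138400.

138400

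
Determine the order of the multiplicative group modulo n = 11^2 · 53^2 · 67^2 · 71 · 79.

7319531419200

φ(8557997493089) = 8557997493089 · (1 − 1/11) · (1 − 1/53) · (1 − 1/67) · (1 − 1/71) · (1 − 1/79)
       = 8557997493089 · 187387200/219093149 = 7319531419200.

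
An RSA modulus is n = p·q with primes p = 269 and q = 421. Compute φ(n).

φ(269) = 269 − 1 = 268.
φ(421) = 421 − 1 = 420.
Multiply: 268 · 420 = 112560.

112560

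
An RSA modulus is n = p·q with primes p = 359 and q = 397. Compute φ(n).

φ(pq) = (p−1)(q−1) = 358 · 396 = 141768.

141768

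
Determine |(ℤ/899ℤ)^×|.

Prime factorization: 899 = 29 × 31.
φ(899) = 899 · (1 − 1/29) · (1 − 1/31)
       = 899 · 840/899 = 840.

840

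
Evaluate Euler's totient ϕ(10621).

Factor 10621: 10621 = 13 · 19 · 43.
φ(13) = 13 − 1 = 12.
φ(19) = 19 − 1 = 18.
φ(43) = 43 − 1 = 42.
Since φ is multiplicative, φ(10621) = 12 · 18 · 42 = 9072.

9072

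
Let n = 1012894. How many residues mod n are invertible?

461280

Prime factorization: 1012894 = 2 * 17 * 31^3.
φ(2) = 2 − 1 = 1.
φ(17) = 17 − 1 = 16.
φ(31^3) = 31^2·(31−1) = 961·30 = 28830.
φ(1012894) = 1 × 16 × 28830 = 461280.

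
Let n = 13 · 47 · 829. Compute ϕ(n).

457056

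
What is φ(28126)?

11760

First factor: 28126 = 2 * 7**3 * 41.
φ(2) = 2 − 1 = 1.
φ(7^3) = 7^3 − 7^2 = 343 − 49 = 294.
φ(41) = 41 − 1 = 40.
Since φ is multiplicative, φ(28126) = 1 · 294 · 40 = 11760.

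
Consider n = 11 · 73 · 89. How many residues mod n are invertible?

63360

φ(11) = 11 − 1 = 10.
φ(73) = 73 − 1 = 72.
φ(89) = 89 − 1 = 88.
Multiply: 10 · 72 · 88 = 63360.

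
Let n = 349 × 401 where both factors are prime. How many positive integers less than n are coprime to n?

139200

φ(pq) = (p−1)(q−1) = 348 · 400 = 139200.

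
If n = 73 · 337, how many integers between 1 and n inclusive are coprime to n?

24192

φ(24601) = 24601 · (1 − 1/73) · (1 − 1/337)
       = 24601 · 24192/24601 = 24192.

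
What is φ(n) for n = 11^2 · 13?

1320

φ(11^2) = 11^1·(11−1) = 11·10 = 110.
φ(13) = 13 − 1 = 12.
Since φ is multiplicative, φ(1573) = 110 · 12 = 1320.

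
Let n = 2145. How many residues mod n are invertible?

960

Prime factorization: 2145 = 3 · 5 · 11 · 13.
φ(3) = 3 − 1 = 2.
φ(5) = 5 − 1 = 4.
φ(11) = 11 − 1 = 10.
φ(13) = 13 − 1 = 12.
Multiply: 2 · 4 · 10 · 12 = 960.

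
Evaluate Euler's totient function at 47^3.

101614

φ(47^3) = 47^3 − 47^2 = 103823 − 2209 = 101614.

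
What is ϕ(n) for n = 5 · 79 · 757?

235872

φ(299015) = 299015 · (1 − 1/5) · (1 − 1/79) · (1 − 1/757)
       = 299015 · 235872/299015 = 235872.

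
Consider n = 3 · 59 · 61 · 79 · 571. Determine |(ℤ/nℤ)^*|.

φ(487041873) = 487041873 · (1 − 1/3) · (1 − 1/59) · (1 − 1/61) · (1 − 1/79) · (1 − 1/571)
       = 487041873 · 309441600/487041873 = 309441600.

309441600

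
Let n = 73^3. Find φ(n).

383688

φ(73^3) = 73^2·(73−1) = 5329·72 = 383688.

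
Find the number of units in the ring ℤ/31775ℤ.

24000

Prime factorization: 31775 = 5^2 × 31 × 41.
φ(31775) = 31775 · (1 − 1/5) · (1 − 1/31) · (1 − 1/41)
       = 31775 · 4800/6355 = 24000.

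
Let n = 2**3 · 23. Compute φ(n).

88

φ(184) = 184 · (1 − 1/2) · (1 − 1/23)
       = 184 · 22/46 = 88.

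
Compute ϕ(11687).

Factor 11687: 11687 = 13 · 29 · 31.
φ(13) = 13 − 1 = 12.
φ(29) = 29 − 1 = 28.
φ(31) = 31 − 1 = 30.
φ(11687) = 12 × 28 × 30 = 10080.

10080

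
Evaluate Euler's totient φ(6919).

Prime factorization: 6919 = 11 × 17 × 37.
φ(11) = 11 − 1 = 10.
φ(17) = 17 − 1 = 16.
φ(37) = 37 − 1 = 36.
Since φ is multiplicative, φ(6919) = 10 · 16 · 36 = 5760.

5760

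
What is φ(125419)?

Factor 125419: 125419 = 7 * 19 * 23 * 41.
φ(125419) = 125419 · (1 − 1/7) · (1 − 1/19) · (1 − 1/23) · (1 − 1/41)
       = 125419 · 95040/125419 = 95040.

95040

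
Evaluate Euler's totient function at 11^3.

φ(11^3) = 11^3 − 11^2 = 1331 − 121 = 1210.

1210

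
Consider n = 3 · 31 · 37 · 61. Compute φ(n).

129600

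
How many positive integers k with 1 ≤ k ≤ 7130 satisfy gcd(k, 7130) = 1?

First factor: 7130 = 2 · 5 · 23 · 31.
φ(2) = 2 − 1 = 1.
φ(5) = 5 − 1 = 4.
φ(23) = 23 − 1 = 22.
φ(31) = 31 − 1 = 30.
φ(7130) = 1 × 4 × 22 × 30 = 2640.

2640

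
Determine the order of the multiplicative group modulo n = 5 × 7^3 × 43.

φ(73745) = 73745 · (1 − 1/5) · (1 − 1/7) · (1 − 1/43)
       = 73745 · 1008/1505 = 49392.

49392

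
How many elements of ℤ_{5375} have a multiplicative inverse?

5375 = 5^3 · 43.
φ(5375) = 5375 · (1 − 1/5) · (1 − 1/43)
       = 5375 · 168/215 = 4200.

4200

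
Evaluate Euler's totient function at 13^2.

156

φ(13^2) = 13^1·(13−1) = 13·12 = 156.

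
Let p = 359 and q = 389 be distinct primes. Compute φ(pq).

φ(n) = (p − 1)(q − 1) = (359−1)(389−1) = 358·388 = 138904.

138904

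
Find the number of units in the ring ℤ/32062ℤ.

14080

32062 = 2 · 17 · 23 · 41.
φ(2) = 2 − 1 = 1.
φ(17) = 17 − 1 = 16.
φ(23) = 23 − 1 = 22.
φ(41) = 41 − 1 = 40.
Multiply: 1 · 16 · 22 · 40 = 14080.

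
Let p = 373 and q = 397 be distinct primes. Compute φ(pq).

147312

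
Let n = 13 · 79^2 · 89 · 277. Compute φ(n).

φ(2000171849) = 2000171849 · (1 − 1/13) · (1 − 1/79) · (1 − 1/89) · (1 − 1/277)
       = 2000171849 · 22733568/25318631 = 1795951872.

1795951872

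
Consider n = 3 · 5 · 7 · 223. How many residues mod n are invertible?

φ(23415) = 23415 · (1 − 1/3) · (1 − 1/5) · (1 − 1/7) · (1 − 1/223)
       = 23415 · 10656/23415 = 10656.

10656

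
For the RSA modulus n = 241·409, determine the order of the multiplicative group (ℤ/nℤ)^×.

For distinct primes, φ(pq) = (p−1)(q−1) = 240 × 408 = 97920.

97920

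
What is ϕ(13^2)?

156

φ(13^2) = 13^2 − 13^1 = 169 − 13 = 156.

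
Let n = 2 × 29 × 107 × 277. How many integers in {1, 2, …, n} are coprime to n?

819168

φ(2) = 2 − 1 = 1.
φ(29) = 29 − 1 = 28.
φ(107) = 107 − 1 = 106.
φ(277) = 277 − 1 = 276.
φ(1719062) = 1 × 28 × 106 × 276 = 819168.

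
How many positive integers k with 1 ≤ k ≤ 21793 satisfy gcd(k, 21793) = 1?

First factor: 21793 = 19 · 31 · 37.
φ(19) = 19 − 1 = 18.
φ(31) = 31 − 1 = 30.
φ(37) = 37 − 1 = 36.
φ(21793) = 18 × 30 × 36 = 19440.

19440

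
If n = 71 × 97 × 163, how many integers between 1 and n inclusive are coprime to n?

1088640

φ(1122581) = 1122581 · (1 − 1/71) · (1 − 1/97) · (1 − 1/163)
       = 1122581 · 1088640/1122581 = 1088640.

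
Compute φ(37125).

Prime factorization: 37125 = 3^3 * 5^3 * 11.
φ(37125) = 37125 · (1 − 1/3) · (1 − 1/5) · (1 − 1/11)
       = 37125 · 80/165 = 18000.

18000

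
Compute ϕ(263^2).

68906

φ(263^2) = 263^1·(263−1) = 263·262 = 68906.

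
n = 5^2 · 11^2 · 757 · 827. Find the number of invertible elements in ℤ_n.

1373803200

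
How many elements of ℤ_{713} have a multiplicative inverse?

660

Factor 713: 713 = 23 · 31.
φ(713) = 713 · (1 − 1/23) · (1 − 1/31)
       = 713 · 660/713 = 660.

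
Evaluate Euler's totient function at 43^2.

φ(43^2) = 43^1·(43−1) = 43·42 = 1806.

1806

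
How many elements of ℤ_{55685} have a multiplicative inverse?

55685 = 5 · 7 · 37 · 43.
φ(55685) = 55685 · (1 − 1/5) · (1 − 1/7) · (1 − 1/37) · (1 − 1/43)
       = 55685 · 36288/55685 = 36288.

36288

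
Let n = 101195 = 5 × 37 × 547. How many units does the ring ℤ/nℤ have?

φ(101195) = 101195 · (1 − 1/5) · (1 − 1/37) · (1 − 1/547)
       = 101195 · 78624/101195 = 78624.

78624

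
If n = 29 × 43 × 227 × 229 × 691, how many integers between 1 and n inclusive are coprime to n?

φ(29) = 29 − 1 = 28.
φ(43) = 43 − 1 = 42.
φ(227) = 227 − 1 = 226.
φ(229) = 229 − 1 = 228.
φ(691) = 691 − 1 = 690.
φ(44792555491) = 28 × 42 × 226 × 228 × 690 = 41811880320.

41811880320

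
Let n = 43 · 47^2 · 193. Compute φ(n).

17434368

φ(43) = 43 − 1 = 42.
φ(47^2) = 47^1·(47−1) = 47·46 = 2162.
φ(193) = 193 − 1 = 192.
Since φ is multiplicative, φ(18332491) = 42 · 2162 · 192 = 17434368.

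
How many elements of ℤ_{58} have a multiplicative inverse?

28

First factor: 58 = 2 · 29.
φ(2) = 2 − 1 = 1.
φ(29) = 29 − 1 = 28.
Multiply: 1 · 28 = 28.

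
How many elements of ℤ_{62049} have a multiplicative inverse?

62049 = 3 · 13 · 37 · 43.
φ(62049) = 62049 · (1 − 1/3) · (1 − 1/13) · (1 − 1/37) · (1 − 1/43)
       = 62049 · 36288/62049 = 36288.

36288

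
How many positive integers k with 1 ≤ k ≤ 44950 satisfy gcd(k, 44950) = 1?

16800

Factor 44950: 44950 = 2 · 5^2 · 29 · 31.
φ(44950) = 44950 · (1 − 1/2) · (1 − 1/5) · (1 − 1/29) · (1 − 1/31)
       = 44950 · 3360/8990 = 16800.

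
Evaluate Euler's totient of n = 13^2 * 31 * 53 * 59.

φ(13^2) = 13^2 − 13^1 = 169 − 13 = 156.
φ(31) = 31 − 1 = 30.
φ(53) = 53 − 1 = 52.
φ(59) = 59 − 1 = 58.
Since φ is multiplicative, φ(16382353) = 156 · 30 · 52 · 58 = 14114880.

14114880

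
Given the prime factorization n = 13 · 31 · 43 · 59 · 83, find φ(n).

71910720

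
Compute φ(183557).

Factor 183557: 183557 = 11^2 × 37 × 41.
φ(183557) = 183557 · (1 − 1/11) · (1 − 1/37) · (1 − 1/41)
       = 183557 · 14400/16687 = 158400.

158400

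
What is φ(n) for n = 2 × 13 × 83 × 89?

86592

φ(192062) = 192062 · (1 − 1/2) · (1 − 1/13) · (1 − 1/83) · (1 − 1/89)
       = 192062 · 86592/192062 = 86592.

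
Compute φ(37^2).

φ(37^2) = 37^2 − 37^1 = 1369 − 37 = 1332.

1332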